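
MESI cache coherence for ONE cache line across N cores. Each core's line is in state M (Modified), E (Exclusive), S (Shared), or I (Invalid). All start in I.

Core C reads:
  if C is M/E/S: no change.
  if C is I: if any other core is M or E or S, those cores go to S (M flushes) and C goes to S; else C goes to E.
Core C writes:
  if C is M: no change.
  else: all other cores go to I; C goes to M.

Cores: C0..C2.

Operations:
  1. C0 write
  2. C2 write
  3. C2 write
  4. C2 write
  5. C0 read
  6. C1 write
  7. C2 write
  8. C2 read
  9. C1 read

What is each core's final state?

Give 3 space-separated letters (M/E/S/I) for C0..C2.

Answer: I S S

Derivation:
Op 1: C0 write [C0 write: invalidate none -> C0=M] -> [M,I,I]
Op 2: C2 write [C2 write: invalidate ['C0=M'] -> C2=M] -> [I,I,M]
Op 3: C2 write [C2 write: already M (modified), no change] -> [I,I,M]
Op 4: C2 write [C2 write: already M (modified), no change] -> [I,I,M]
Op 5: C0 read [C0 read from I: others=['C2=M'] -> C0=S, others downsized to S] -> [S,I,S]
Op 6: C1 write [C1 write: invalidate ['C0=S', 'C2=S'] -> C1=M] -> [I,M,I]
Op 7: C2 write [C2 write: invalidate ['C1=M'] -> C2=M] -> [I,I,M]
Op 8: C2 read [C2 read: already in M, no change] -> [I,I,M]
Op 9: C1 read [C1 read from I: others=['C2=M'] -> C1=S, others downsized to S] -> [I,S,S]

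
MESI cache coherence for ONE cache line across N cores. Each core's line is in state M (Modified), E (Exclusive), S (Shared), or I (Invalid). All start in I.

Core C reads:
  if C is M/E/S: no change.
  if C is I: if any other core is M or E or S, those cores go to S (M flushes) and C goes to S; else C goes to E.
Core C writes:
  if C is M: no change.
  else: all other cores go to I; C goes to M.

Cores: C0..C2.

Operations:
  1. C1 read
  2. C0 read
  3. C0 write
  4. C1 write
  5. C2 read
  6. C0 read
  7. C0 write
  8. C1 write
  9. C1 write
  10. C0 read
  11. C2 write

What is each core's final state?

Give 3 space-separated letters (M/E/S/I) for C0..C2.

Answer: I I M

Derivation:
Op 1: C1 read [C1 read from I: no other sharers -> C1=E (exclusive)] -> [I,E,I]
Op 2: C0 read [C0 read from I: others=['C1=E'] -> C0=S, others downsized to S] -> [S,S,I]
Op 3: C0 write [C0 write: invalidate ['C1=S'] -> C0=M] -> [M,I,I]
Op 4: C1 write [C1 write: invalidate ['C0=M'] -> C1=M] -> [I,M,I]
Op 5: C2 read [C2 read from I: others=['C1=M'] -> C2=S, others downsized to S] -> [I,S,S]
Op 6: C0 read [C0 read from I: others=['C1=S', 'C2=S'] -> C0=S, others downsized to S] -> [S,S,S]
Op 7: C0 write [C0 write: invalidate ['C1=S', 'C2=S'] -> C0=M] -> [M,I,I]
Op 8: C1 write [C1 write: invalidate ['C0=M'] -> C1=M] -> [I,M,I]
Op 9: C1 write [C1 write: already M (modified), no change] -> [I,M,I]
Op 10: C0 read [C0 read from I: others=['C1=M'] -> C0=S, others downsized to S] -> [S,S,I]
Op 11: C2 write [C2 write: invalidate ['C0=S', 'C1=S'] -> C2=M] -> [I,I,M]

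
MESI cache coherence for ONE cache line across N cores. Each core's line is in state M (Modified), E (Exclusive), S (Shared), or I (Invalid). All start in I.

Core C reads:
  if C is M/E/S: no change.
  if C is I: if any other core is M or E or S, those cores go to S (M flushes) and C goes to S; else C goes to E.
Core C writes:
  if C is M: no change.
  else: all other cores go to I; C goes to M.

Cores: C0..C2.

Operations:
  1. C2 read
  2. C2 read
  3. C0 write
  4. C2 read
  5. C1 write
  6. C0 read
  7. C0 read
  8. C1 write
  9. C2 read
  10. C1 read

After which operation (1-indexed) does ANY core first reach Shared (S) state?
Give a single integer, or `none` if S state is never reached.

Answer: 4

Derivation:
Op 1: C2 read [C2 read from I: no other sharers -> C2=E (exclusive)] -> [I,I,E]
Op 2: C2 read [C2 read: already in E, no change] -> [I,I,E]
Op 3: C0 write [C0 write: invalidate ['C2=E'] -> C0=M] -> [M,I,I]
Op 4: C2 read [C2 read from I: others=['C0=M'] -> C2=S, others downsized to S] -> [S,I,S]
  -> First S state at op 4; remaining ops need not be traced.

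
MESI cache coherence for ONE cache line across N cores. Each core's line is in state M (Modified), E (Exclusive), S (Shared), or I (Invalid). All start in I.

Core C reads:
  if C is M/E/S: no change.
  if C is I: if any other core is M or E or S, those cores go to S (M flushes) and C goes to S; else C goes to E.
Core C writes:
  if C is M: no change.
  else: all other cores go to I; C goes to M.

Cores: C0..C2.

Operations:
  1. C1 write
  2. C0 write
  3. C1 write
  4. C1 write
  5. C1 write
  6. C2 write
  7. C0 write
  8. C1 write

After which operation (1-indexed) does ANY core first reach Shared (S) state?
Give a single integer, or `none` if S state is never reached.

Op 1: C1 write [C1 write: invalidate none -> C1=M] -> [I,M,I]
Op 2: C0 write [C0 write: invalidate ['C1=M'] -> C0=M] -> [M,I,I]
Op 3: C1 write [C1 write: invalidate ['C0=M'] -> C1=M] -> [I,M,I]
Op 4: C1 write [C1 write: already M (modified), no change] -> [I,M,I]
Op 5: C1 write [C1 write: already M (modified), no change] -> [I,M,I]
Op 6: C2 write [C2 write: invalidate ['C1=M'] -> C2=M] -> [I,I,M]
Op 7: C0 write [C0 write: invalidate ['C2=M'] -> C0=M] -> [M,I,I]
Op 8: C1 write [C1 write: invalidate ['C0=M'] -> C1=M] -> [I,M,I]
S state never reached in this sequence.

Answer: none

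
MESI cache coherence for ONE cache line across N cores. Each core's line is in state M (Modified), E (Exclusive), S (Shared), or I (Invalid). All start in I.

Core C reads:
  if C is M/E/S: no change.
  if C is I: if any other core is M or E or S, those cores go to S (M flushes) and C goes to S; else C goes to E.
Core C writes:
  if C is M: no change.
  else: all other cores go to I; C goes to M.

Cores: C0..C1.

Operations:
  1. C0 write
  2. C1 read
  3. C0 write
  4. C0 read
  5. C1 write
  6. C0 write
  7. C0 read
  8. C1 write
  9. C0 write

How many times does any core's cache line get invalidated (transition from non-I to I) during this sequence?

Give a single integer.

Op 1: C0 write [C0 write: invalidate none -> C0=M] -> [M,I] (invalidations this op: 0; running total: 0)
Op 2: C1 read [C1 read from I: others=['C0=M'] -> C1=S, others downsized to S] -> [S,S] (invalidations this op: 0; running total: 0)
Op 3: C0 write [C0 write: invalidate ['C1=S'] -> C0=M] -> [M,I] (invalidations this op: 1; running total: 1)
Op 4: C0 read [C0 read: already in M, no change] -> [M,I] (invalidations this op: 0; running total: 1)
Op 5: C1 write [C1 write: invalidate ['C0=M'] -> C1=M] -> [I,M] (invalidations this op: 1; running total: 2)
Op 6: C0 write [C0 write: invalidate ['C1=M'] -> C0=M] -> [M,I] (invalidations this op: 1; running total: 3)
Op 7: C0 read [C0 read: already in M, no change] -> [M,I] (invalidations this op: 0; running total: 3)
Op 8: C1 write [C1 write: invalidate ['C0=M'] -> C1=M] -> [I,M] (invalidations this op: 1; running total: 4)
Op 9: C0 write [C0 write: invalidate ['C1=M'] -> C0=M] -> [M,I] (invalidations this op: 1; running total: 5)

Answer: 5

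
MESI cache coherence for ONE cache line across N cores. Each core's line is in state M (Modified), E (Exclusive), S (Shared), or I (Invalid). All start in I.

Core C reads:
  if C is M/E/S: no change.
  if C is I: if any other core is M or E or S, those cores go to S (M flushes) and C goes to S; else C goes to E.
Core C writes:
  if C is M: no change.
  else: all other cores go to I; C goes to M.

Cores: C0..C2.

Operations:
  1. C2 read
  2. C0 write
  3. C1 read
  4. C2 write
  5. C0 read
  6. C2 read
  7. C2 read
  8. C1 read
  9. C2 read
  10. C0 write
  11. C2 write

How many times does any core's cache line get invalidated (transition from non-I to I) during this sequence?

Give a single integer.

Op 1: C2 read [C2 read from I: no other sharers -> C2=E (exclusive)] -> [I,I,E] (invalidations this op: 0; running total: 0)
Op 2: C0 write [C0 write: invalidate ['C2=E'] -> C0=M] -> [M,I,I] (invalidations this op: 1; running total: 1)
Op 3: C1 read [C1 read from I: others=['C0=M'] -> C1=S, others downsized to S] -> [S,S,I] (invalidations this op: 0; running total: 1)
Op 4: C2 write [C2 write: invalidate ['C0=S', 'C1=S'] -> C2=M] -> [I,I,M] (invalidations this op: 2; running total: 3)
Op 5: C0 read [C0 read from I: others=['C2=M'] -> C0=S, others downsized to S] -> [S,I,S] (invalidations this op: 0; running total: 3)
Op 6: C2 read [C2 read: already in S, no change] -> [S,I,S] (invalidations this op: 0; running total: 3)
Op 7: C2 read [C2 read: already in S, no change] -> [S,I,S] (invalidations this op: 0; running total: 3)
Op 8: C1 read [C1 read from I: others=['C0=S', 'C2=S'] -> C1=S, others downsized to S] -> [S,S,S] (invalidations this op: 0; running total: 3)
Op 9: C2 read [C2 read: already in S, no change] -> [S,S,S] (invalidations this op: 0; running total: 3)
Op 10: C0 write [C0 write: invalidate ['C1=S', 'C2=S'] -> C0=M] -> [M,I,I] (invalidations this op: 2; running total: 5)
Op 11: C2 write [C2 write: invalidate ['C0=M'] -> C2=M] -> [I,I,M] (invalidations this op: 1; running total: 6)

Answer: 6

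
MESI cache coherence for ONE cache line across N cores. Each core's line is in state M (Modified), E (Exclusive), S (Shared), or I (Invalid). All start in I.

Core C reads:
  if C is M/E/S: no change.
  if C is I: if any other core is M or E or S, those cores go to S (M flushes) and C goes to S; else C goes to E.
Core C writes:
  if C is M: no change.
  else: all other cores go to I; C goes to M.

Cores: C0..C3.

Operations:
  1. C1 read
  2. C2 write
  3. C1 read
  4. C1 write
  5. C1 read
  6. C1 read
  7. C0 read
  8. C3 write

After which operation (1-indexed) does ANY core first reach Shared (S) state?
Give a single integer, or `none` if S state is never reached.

Op 1: C1 read [C1 read from I: no other sharers -> C1=E (exclusive)] -> [I,E,I,I]
Op 2: C2 write [C2 write: invalidate ['C1=E'] -> C2=M] -> [I,I,M,I]
Op 3: C1 read [C1 read from I: others=['C2=M'] -> C1=S, others downsized to S] -> [I,S,S,I]
  -> First S state at op 3; remaining ops need not be traced.

Answer: 3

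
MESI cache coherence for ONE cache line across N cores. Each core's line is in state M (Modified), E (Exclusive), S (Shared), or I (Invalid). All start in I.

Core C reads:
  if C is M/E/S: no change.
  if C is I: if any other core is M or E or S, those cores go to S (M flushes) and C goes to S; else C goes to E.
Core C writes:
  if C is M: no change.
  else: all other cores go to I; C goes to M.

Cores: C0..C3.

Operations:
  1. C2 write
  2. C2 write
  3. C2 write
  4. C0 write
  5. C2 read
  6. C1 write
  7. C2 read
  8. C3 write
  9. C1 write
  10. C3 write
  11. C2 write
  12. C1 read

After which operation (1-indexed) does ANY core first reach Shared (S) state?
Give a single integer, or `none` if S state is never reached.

Op 1: C2 write [C2 write: invalidate none -> C2=M] -> [I,I,M,I]
Op 2: C2 write [C2 write: already M (modified), no change] -> [I,I,M,I]
Op 3: C2 write [C2 write: already M (modified), no change] -> [I,I,M,I]
Op 4: C0 write [C0 write: invalidate ['C2=M'] -> C0=M] -> [M,I,I,I]
Op 5: C2 read [C2 read from I: others=['C0=M'] -> C2=S, others downsized to S] -> [S,I,S,I]
  -> First S state at op 5; remaining ops need not be traced.

Answer: 5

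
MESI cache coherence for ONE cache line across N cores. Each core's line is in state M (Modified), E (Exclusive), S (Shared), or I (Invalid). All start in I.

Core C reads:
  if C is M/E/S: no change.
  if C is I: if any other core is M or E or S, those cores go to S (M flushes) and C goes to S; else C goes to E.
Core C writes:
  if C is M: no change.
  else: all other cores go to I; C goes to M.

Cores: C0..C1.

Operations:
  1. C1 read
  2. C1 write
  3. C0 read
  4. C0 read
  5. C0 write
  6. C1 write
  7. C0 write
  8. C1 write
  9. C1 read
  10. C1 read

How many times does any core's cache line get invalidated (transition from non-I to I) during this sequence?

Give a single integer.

Answer: 4

Derivation:
Op 1: C1 read [C1 read from I: no other sharers -> C1=E (exclusive)] -> [I,E] (invalidations this op: 0; running total: 0)
Op 2: C1 write [C1 write: invalidate none -> C1=M] -> [I,M] (invalidations this op: 0; running total: 0)
Op 3: C0 read [C0 read from I: others=['C1=M'] -> C0=S, others downsized to S] -> [S,S] (invalidations this op: 0; running total: 0)
Op 4: C0 read [C0 read: already in S, no change] -> [S,S] (invalidations this op: 0; running total: 0)
Op 5: C0 write [C0 write: invalidate ['C1=S'] -> C0=M] -> [M,I] (invalidations this op: 1; running total: 1)
Op 6: C1 write [C1 write: invalidate ['C0=M'] -> C1=M] -> [I,M] (invalidations this op: 1; running total: 2)
Op 7: C0 write [C0 write: invalidate ['C1=M'] -> C0=M] -> [M,I] (invalidations this op: 1; running total: 3)
Op 8: C1 write [C1 write: invalidate ['C0=M'] -> C1=M] -> [I,M] (invalidations this op: 1; running total: 4)
Op 9: C1 read [C1 read: already in M, no change] -> [I,M] (invalidations this op: 0; running total: 4)
Op 10: C1 read [C1 read: already in M, no change] -> [I,M] (invalidations this op: 0; running total: 4)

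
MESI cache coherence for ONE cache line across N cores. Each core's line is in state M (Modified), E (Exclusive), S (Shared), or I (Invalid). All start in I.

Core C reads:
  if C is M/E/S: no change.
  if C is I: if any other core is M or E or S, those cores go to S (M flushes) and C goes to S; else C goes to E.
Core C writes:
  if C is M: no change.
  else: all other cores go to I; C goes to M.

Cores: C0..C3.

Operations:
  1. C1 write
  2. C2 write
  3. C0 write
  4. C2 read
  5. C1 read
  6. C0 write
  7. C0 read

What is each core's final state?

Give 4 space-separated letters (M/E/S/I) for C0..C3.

Op 1: C1 write [C1 write: invalidate none -> C1=M] -> [I,M,I,I]
Op 2: C2 write [C2 write: invalidate ['C1=M'] -> C2=M] -> [I,I,M,I]
Op 3: C0 write [C0 write: invalidate ['C2=M'] -> C0=M] -> [M,I,I,I]
Op 4: C2 read [C2 read from I: others=['C0=M'] -> C2=S, others downsized to S] -> [S,I,S,I]
Op 5: C1 read [C1 read from I: others=['C0=S', 'C2=S'] -> C1=S, others downsized to S] -> [S,S,S,I]
Op 6: C0 write [C0 write: invalidate ['C1=S', 'C2=S'] -> C0=M] -> [M,I,I,I]
Op 7: C0 read [C0 read: already in M, no change] -> [M,I,I,I]

Answer: M I I I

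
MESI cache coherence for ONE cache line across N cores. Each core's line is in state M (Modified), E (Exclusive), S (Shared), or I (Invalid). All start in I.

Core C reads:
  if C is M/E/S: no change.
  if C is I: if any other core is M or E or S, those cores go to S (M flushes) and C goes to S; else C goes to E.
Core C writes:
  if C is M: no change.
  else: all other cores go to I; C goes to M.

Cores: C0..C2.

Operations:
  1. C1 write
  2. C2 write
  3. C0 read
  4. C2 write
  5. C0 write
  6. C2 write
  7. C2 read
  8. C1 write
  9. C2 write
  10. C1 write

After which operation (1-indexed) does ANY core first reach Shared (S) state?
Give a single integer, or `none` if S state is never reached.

Op 1: C1 write [C1 write: invalidate none -> C1=M] -> [I,M,I]
Op 2: C2 write [C2 write: invalidate ['C1=M'] -> C2=M] -> [I,I,M]
Op 3: C0 read [C0 read from I: others=['C2=M'] -> C0=S, others downsized to S] -> [S,I,S]
  -> First S state at op 3; remaining ops need not be traced.

Answer: 3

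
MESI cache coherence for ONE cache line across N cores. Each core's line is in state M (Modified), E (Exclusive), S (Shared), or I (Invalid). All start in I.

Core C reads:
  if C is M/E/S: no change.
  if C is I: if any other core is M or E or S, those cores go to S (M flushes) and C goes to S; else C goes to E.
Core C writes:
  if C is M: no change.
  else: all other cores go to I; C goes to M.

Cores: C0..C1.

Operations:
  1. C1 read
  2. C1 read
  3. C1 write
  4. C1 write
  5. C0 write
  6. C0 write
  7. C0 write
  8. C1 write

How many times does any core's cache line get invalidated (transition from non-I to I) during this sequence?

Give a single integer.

Op 1: C1 read [C1 read from I: no other sharers -> C1=E (exclusive)] -> [I,E] (invalidations this op: 0; running total: 0)
Op 2: C1 read [C1 read: already in E, no change] -> [I,E] (invalidations this op: 0; running total: 0)
Op 3: C1 write [C1 write: invalidate none -> C1=M] -> [I,M] (invalidations this op: 0; running total: 0)
Op 4: C1 write [C1 write: already M (modified), no change] -> [I,M] (invalidations this op: 0; running total: 0)
Op 5: C0 write [C0 write: invalidate ['C1=M'] -> C0=M] -> [M,I] (invalidations this op: 1; running total: 1)
Op 6: C0 write [C0 write: already M (modified), no change] -> [M,I] (invalidations this op: 0; running total: 1)
Op 7: C0 write [C0 write: already M (modified), no change] -> [M,I] (invalidations this op: 0; running total: 1)
Op 8: C1 write [C1 write: invalidate ['C0=M'] -> C1=M] -> [I,M] (invalidations this op: 1; running total: 2)

Answer: 2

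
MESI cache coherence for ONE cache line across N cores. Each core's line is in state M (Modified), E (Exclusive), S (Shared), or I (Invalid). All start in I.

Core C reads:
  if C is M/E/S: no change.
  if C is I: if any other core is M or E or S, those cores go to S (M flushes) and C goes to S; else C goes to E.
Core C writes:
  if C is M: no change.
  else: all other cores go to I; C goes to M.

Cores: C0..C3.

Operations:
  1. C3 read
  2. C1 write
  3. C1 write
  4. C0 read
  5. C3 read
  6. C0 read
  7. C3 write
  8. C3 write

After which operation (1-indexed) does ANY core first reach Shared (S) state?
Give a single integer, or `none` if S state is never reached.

Answer: 4

Derivation:
Op 1: C3 read [C3 read from I: no other sharers -> C3=E (exclusive)] -> [I,I,I,E]
Op 2: C1 write [C1 write: invalidate ['C3=E'] -> C1=M] -> [I,M,I,I]
Op 3: C1 write [C1 write: already M (modified), no change] -> [I,M,I,I]
Op 4: C0 read [C0 read from I: others=['C1=M'] -> C0=S, others downsized to S] -> [S,S,I,I]
  -> First S state at op 4; remaining ops need not be traced.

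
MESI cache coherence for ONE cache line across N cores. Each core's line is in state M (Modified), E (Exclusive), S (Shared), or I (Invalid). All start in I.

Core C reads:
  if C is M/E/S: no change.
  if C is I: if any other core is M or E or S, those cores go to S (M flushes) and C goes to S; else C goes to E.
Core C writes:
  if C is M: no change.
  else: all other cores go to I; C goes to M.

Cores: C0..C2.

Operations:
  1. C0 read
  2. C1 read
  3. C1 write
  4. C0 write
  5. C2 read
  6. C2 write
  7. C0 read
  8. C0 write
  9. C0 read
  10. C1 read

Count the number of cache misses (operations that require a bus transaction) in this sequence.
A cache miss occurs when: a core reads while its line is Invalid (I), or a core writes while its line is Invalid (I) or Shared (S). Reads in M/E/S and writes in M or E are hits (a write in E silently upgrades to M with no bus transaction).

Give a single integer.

Op 1: C0 read [C0 read from I: no other sharers -> C0=E (exclusive)] -> [E,I,I] [MISS #1: read from I]
Op 2: C1 read [C1 read from I: others=['C0=E'] -> C1=S, others downsized to S] -> [S,S,I] [MISS #2: read from I]
Op 3: C1 write [C1 write: invalidate ['C0=S'] -> C1=M] -> [I,M,I] [MISS #3: write from S]
Op 4: C0 write [C0 write: invalidate ['C1=M'] -> C0=M] -> [M,I,I] [MISS #4: write from I]
Op 5: C2 read [C2 read from I: others=['C0=M'] -> C2=S, others downsized to S] -> [S,I,S] [MISS #5: read from I]
Op 6: C2 write [C2 write: invalidate ['C0=S'] -> C2=M] -> [I,I,M] [MISS #6: write from S]
Op 7: C0 read [C0 read from I: others=['C2=M'] -> C0=S, others downsized to S] -> [S,I,S] [MISS #7: read from I]
Op 8: C0 write [C0 write: invalidate ['C2=S'] -> C0=M] -> [M,I,I] [MISS #8: write from S]
Op 9: C0 read [C0 read: already in M, no change] -> [M,I,I] [hit: read from M]
Op 10: C1 read [C1 read from I: others=['C0=M'] -> C1=S, others downsized to S] -> [S,S,I] [MISS #9: read from I]

Answer: 9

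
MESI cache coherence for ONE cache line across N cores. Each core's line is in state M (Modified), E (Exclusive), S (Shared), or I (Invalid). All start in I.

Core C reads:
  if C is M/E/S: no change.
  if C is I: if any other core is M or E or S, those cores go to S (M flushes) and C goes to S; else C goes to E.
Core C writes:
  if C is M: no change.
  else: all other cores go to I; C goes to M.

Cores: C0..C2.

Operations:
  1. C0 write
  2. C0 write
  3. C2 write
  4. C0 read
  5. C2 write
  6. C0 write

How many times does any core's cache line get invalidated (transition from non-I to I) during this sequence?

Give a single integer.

Answer: 3

Derivation:
Op 1: C0 write [C0 write: invalidate none -> C0=M] -> [M,I,I] (invalidations this op: 0; running total: 0)
Op 2: C0 write [C0 write: already M (modified), no change] -> [M,I,I] (invalidations this op: 0; running total: 0)
Op 3: C2 write [C2 write: invalidate ['C0=M'] -> C2=M] -> [I,I,M] (invalidations this op: 1; running total: 1)
Op 4: C0 read [C0 read from I: others=['C2=M'] -> C0=S, others downsized to S] -> [S,I,S] (invalidations this op: 0; running total: 1)
Op 5: C2 write [C2 write: invalidate ['C0=S'] -> C2=M] -> [I,I,M] (invalidations this op: 1; running total: 2)
Op 6: C0 write [C0 write: invalidate ['C2=M'] -> C0=M] -> [M,I,I] (invalidations this op: 1; running total: 3)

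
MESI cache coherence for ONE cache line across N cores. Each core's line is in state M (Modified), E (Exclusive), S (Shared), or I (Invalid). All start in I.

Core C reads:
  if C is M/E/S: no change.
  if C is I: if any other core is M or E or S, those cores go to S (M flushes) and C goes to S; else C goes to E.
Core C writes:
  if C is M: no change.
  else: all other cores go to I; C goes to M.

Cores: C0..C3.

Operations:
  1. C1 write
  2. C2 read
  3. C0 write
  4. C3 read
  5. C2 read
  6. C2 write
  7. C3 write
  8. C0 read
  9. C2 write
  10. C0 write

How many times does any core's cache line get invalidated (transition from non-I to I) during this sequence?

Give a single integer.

Op 1: C1 write [C1 write: invalidate none -> C1=M] -> [I,M,I,I] (invalidations this op: 0; running total: 0)
Op 2: C2 read [C2 read from I: others=['C1=M'] -> C2=S, others downsized to S] -> [I,S,S,I] (invalidations this op: 0; running total: 0)
Op 3: C0 write [C0 write: invalidate ['C1=S', 'C2=S'] -> C0=M] -> [M,I,I,I] (invalidations this op: 2; running total: 2)
Op 4: C3 read [C3 read from I: others=['C0=M'] -> C3=S, others downsized to S] -> [S,I,I,S] (invalidations this op: 0; running total: 2)
Op 5: C2 read [C2 read from I: others=['C0=S', 'C3=S'] -> C2=S, others downsized to S] -> [S,I,S,S] (invalidations this op: 0; running total: 2)
Op 6: C2 write [C2 write: invalidate ['C0=S', 'C3=S'] -> C2=M] -> [I,I,M,I] (invalidations this op: 2; running total: 4)
Op 7: C3 write [C3 write: invalidate ['C2=M'] -> C3=M] -> [I,I,I,M] (invalidations this op: 1; running total: 5)
Op 8: C0 read [C0 read from I: others=['C3=M'] -> C0=S, others downsized to S] -> [S,I,I,S] (invalidations this op: 0; running total: 5)
Op 9: C2 write [C2 write: invalidate ['C0=S', 'C3=S'] -> C2=M] -> [I,I,M,I] (invalidations this op: 2; running total: 7)
Op 10: C0 write [C0 write: invalidate ['C2=M'] -> C0=M] -> [M,I,I,I] (invalidations this op: 1; running total: 8)

Answer: 8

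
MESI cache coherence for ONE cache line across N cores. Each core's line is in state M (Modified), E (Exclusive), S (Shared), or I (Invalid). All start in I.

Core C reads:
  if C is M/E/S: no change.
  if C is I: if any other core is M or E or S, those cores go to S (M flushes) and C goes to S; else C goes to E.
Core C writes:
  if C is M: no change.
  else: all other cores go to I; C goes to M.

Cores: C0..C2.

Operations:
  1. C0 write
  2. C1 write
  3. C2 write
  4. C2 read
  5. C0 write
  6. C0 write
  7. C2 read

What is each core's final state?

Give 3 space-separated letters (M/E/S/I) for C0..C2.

Op 1: C0 write [C0 write: invalidate none -> C0=M] -> [M,I,I]
Op 2: C1 write [C1 write: invalidate ['C0=M'] -> C1=M] -> [I,M,I]
Op 3: C2 write [C2 write: invalidate ['C1=M'] -> C2=M] -> [I,I,M]
Op 4: C2 read [C2 read: already in M, no change] -> [I,I,M]
Op 5: C0 write [C0 write: invalidate ['C2=M'] -> C0=M] -> [M,I,I]
Op 6: C0 write [C0 write: already M (modified), no change] -> [M,I,I]
Op 7: C2 read [C2 read from I: others=['C0=M'] -> C2=S, others downsized to S] -> [S,I,S]

Answer: S I S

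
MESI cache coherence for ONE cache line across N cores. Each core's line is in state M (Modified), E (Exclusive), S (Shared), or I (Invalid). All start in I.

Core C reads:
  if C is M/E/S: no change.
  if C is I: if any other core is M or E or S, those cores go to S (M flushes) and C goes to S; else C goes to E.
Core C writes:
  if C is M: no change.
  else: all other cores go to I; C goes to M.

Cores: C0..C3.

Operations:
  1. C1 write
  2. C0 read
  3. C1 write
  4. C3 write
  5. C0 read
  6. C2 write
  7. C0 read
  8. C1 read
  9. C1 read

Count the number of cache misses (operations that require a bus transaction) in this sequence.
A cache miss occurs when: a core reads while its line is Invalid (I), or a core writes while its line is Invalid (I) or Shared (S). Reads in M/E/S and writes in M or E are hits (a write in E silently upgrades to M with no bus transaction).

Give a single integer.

Op 1: C1 write [C1 write: invalidate none -> C1=M] -> [I,M,I,I] [MISS #1: write from I]
Op 2: C0 read [C0 read from I: others=['C1=M'] -> C0=S, others downsized to S] -> [S,S,I,I] [MISS #2: read from I]
Op 3: C1 write [C1 write: invalidate ['C0=S'] -> C1=M] -> [I,M,I,I] [MISS #3: write from S]
Op 4: C3 write [C3 write: invalidate ['C1=M'] -> C3=M] -> [I,I,I,M] [MISS #4: write from I]
Op 5: C0 read [C0 read from I: others=['C3=M'] -> C0=S, others downsized to S] -> [S,I,I,S] [MISS #5: read from I]
Op 6: C2 write [C2 write: invalidate ['C0=S', 'C3=S'] -> C2=M] -> [I,I,M,I] [MISS #6: write from I]
Op 7: C0 read [C0 read from I: others=['C2=M'] -> C0=S, others downsized to S] -> [S,I,S,I] [MISS #7: read from I]
Op 8: C1 read [C1 read from I: others=['C0=S', 'C2=S'] -> C1=S, others downsized to S] -> [S,S,S,I] [MISS #8: read from I]
Op 9: C1 read [C1 read: already in S, no change] -> [S,S,S,I] [hit: read from S]

Answer: 8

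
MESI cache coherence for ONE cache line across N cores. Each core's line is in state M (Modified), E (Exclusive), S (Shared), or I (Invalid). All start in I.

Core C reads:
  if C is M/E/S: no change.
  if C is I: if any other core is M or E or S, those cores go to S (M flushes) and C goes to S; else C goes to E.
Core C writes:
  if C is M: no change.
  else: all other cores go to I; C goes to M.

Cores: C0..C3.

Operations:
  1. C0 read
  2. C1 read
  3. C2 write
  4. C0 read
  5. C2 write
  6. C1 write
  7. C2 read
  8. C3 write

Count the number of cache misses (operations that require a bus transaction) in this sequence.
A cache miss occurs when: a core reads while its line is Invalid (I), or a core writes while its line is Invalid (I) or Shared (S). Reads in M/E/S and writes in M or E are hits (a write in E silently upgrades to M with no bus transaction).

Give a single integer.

Answer: 8

Derivation:
Op 1: C0 read [C0 read from I: no other sharers -> C0=E (exclusive)] -> [E,I,I,I] [MISS #1: read from I]
Op 2: C1 read [C1 read from I: others=['C0=E'] -> C1=S, others downsized to S] -> [S,S,I,I] [MISS #2: read from I]
Op 3: C2 write [C2 write: invalidate ['C0=S', 'C1=S'] -> C2=M] -> [I,I,M,I] [MISS #3: write from I]
Op 4: C0 read [C0 read from I: others=['C2=M'] -> C0=S, others downsized to S] -> [S,I,S,I] [MISS #4: read from I]
Op 5: C2 write [C2 write: invalidate ['C0=S'] -> C2=M] -> [I,I,M,I] [MISS #5: write from S]
Op 6: C1 write [C1 write: invalidate ['C2=M'] -> C1=M] -> [I,M,I,I] [MISS #6: write from I]
Op 7: C2 read [C2 read from I: others=['C1=M'] -> C2=S, others downsized to S] -> [I,S,S,I] [MISS #7: read from I]
Op 8: C3 write [C3 write: invalidate ['C1=S', 'C2=S'] -> C3=M] -> [I,I,I,M] [MISS #8: write from I]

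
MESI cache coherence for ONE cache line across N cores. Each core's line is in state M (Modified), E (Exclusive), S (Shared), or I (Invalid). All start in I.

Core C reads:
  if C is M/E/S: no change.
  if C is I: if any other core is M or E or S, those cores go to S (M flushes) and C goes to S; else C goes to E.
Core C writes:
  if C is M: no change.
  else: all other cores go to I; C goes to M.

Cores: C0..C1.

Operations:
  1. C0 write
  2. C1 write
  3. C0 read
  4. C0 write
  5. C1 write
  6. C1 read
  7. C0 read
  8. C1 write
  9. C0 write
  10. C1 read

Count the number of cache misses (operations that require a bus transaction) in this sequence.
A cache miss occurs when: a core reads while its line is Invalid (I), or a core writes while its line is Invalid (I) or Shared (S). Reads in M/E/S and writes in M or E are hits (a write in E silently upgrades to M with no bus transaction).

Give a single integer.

Answer: 9

Derivation:
Op 1: C0 write [C0 write: invalidate none -> C0=M] -> [M,I] [MISS #1: write from I]
Op 2: C1 write [C1 write: invalidate ['C0=M'] -> C1=M] -> [I,M] [MISS #2: write from I]
Op 3: C0 read [C0 read from I: others=['C1=M'] -> C0=S, others downsized to S] -> [S,S] [MISS #3: read from I]
Op 4: C0 write [C0 write: invalidate ['C1=S'] -> C0=M] -> [M,I] [MISS #4: write from S]
Op 5: C1 write [C1 write: invalidate ['C0=M'] -> C1=M] -> [I,M] [MISS #5: write from I]
Op 6: C1 read [C1 read: already in M, no change] -> [I,M] [hit: read from M]
Op 7: C0 read [C0 read from I: others=['C1=M'] -> C0=S, others downsized to S] -> [S,S] [MISS #6: read from I]
Op 8: C1 write [C1 write: invalidate ['C0=S'] -> C1=M] -> [I,M] [MISS #7: write from S]
Op 9: C0 write [C0 write: invalidate ['C1=M'] -> C0=M] -> [M,I] [MISS #8: write from I]
Op 10: C1 read [C1 read from I: others=['C0=M'] -> C1=S, others downsized to S] -> [S,S] [MISS #9: read from I]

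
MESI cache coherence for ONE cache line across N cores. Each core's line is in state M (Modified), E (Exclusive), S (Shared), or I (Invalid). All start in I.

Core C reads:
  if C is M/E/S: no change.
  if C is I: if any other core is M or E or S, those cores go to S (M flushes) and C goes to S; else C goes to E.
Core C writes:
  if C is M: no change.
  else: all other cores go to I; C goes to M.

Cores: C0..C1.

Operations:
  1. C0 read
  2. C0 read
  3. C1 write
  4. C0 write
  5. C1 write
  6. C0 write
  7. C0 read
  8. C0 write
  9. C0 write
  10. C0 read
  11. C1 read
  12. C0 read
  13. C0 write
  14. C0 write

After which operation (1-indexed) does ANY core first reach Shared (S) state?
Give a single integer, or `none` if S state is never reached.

Answer: 11

Derivation:
Op 1: C0 read [C0 read from I: no other sharers -> C0=E (exclusive)] -> [E,I]
Op 2: C0 read [C0 read: already in E, no change] -> [E,I]
Op 3: C1 write [C1 write: invalidate ['C0=E'] -> C1=M] -> [I,M]
Op 4: C0 write [C0 write: invalidate ['C1=M'] -> C0=M] -> [M,I]
Op 5: C1 write [C1 write: invalidate ['C0=M'] -> C1=M] -> [I,M]
Op 6: C0 write [C0 write: invalidate ['C1=M'] -> C0=M] -> [M,I]
Op 7: C0 read [C0 read: already in M, no change] -> [M,I]
Op 8: C0 write [C0 write: already M (modified), no change] -> [M,I]
Op 9: C0 write [C0 write: already M (modified), no change] -> [M,I]
Op 10: C0 read [C0 read: already in M, no change] -> [M,I]
Op 11: C1 read [C1 read from I: others=['C0=M'] -> C1=S, others downsized to S] -> [S,S]
  -> First S state at op 11; remaining ops need not be traced.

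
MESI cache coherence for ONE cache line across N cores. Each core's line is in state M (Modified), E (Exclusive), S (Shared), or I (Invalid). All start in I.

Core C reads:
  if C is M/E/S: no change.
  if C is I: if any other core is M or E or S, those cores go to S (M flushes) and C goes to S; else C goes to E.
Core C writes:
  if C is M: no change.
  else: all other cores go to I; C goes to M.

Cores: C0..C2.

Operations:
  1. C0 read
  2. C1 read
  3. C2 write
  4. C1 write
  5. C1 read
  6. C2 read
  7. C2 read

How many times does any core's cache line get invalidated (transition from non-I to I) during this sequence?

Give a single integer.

Answer: 3

Derivation:
Op 1: C0 read [C0 read from I: no other sharers -> C0=E (exclusive)] -> [E,I,I] (invalidations this op: 0; running total: 0)
Op 2: C1 read [C1 read from I: others=['C0=E'] -> C1=S, others downsized to S] -> [S,S,I] (invalidations this op: 0; running total: 0)
Op 3: C2 write [C2 write: invalidate ['C0=S', 'C1=S'] -> C2=M] -> [I,I,M] (invalidations this op: 2; running total: 2)
Op 4: C1 write [C1 write: invalidate ['C2=M'] -> C1=M] -> [I,M,I] (invalidations this op: 1; running total: 3)
Op 5: C1 read [C1 read: already in M, no change] -> [I,M,I] (invalidations this op: 0; running total: 3)
Op 6: C2 read [C2 read from I: others=['C1=M'] -> C2=S, others downsized to S] -> [I,S,S] (invalidations this op: 0; running total: 3)
Op 7: C2 read [C2 read: already in S, no change] -> [I,S,S] (invalidations this op: 0; running total: 3)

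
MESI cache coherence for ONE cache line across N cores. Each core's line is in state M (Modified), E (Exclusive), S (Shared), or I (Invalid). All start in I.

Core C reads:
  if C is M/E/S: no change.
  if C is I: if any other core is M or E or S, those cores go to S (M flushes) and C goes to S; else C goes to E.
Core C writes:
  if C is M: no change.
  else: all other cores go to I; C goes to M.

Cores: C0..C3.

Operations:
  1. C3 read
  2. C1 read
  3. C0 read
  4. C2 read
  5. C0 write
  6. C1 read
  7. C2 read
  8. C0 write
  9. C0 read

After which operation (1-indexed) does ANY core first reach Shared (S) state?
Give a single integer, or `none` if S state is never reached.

Answer: 2

Derivation:
Op 1: C3 read [C3 read from I: no other sharers -> C3=E (exclusive)] -> [I,I,I,E]
Op 2: C1 read [C1 read from I: others=['C3=E'] -> C1=S, others downsized to S] -> [I,S,I,S]
  -> First S state at op 2; remaining ops need not be traced.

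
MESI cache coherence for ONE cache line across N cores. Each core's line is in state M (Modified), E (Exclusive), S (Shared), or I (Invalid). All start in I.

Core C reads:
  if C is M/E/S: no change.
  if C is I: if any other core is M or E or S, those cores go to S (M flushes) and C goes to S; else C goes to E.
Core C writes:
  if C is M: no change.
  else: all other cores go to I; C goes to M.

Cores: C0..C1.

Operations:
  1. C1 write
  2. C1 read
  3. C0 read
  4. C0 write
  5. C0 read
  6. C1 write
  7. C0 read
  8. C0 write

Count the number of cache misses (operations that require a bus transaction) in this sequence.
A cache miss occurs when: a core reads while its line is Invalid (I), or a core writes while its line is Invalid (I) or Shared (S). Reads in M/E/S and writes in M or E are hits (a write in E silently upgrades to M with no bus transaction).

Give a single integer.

Answer: 6

Derivation:
Op 1: C1 write [C1 write: invalidate none -> C1=M] -> [I,M] [MISS #1: write from I]
Op 2: C1 read [C1 read: already in M, no change] -> [I,M] [hit: read from M]
Op 3: C0 read [C0 read from I: others=['C1=M'] -> C0=S, others downsized to S] -> [S,S] [MISS #2: read from I]
Op 4: C0 write [C0 write: invalidate ['C1=S'] -> C0=M] -> [M,I] [MISS #3: write from S]
Op 5: C0 read [C0 read: already in M, no change] -> [M,I] [hit: read from M]
Op 6: C1 write [C1 write: invalidate ['C0=M'] -> C1=M] -> [I,M] [MISS #4: write from I]
Op 7: C0 read [C0 read from I: others=['C1=M'] -> C0=S, others downsized to S] -> [S,S] [MISS #5: read from I]
Op 8: C0 write [C0 write: invalidate ['C1=S'] -> C0=M] -> [M,I] [MISS #6: write from S]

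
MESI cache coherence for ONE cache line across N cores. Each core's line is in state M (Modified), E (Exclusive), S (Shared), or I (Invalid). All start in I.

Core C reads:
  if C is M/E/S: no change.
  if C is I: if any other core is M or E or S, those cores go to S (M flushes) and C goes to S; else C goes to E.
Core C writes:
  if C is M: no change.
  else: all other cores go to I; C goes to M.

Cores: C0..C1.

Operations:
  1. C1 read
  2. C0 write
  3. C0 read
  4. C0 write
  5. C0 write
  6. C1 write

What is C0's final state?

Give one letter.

Answer: I

Derivation:
Op 1: C1 read [C1 read from I: no other sharers -> C1=E (exclusive)] -> [I,E]
Op 2: C0 write [C0 write: invalidate ['C1=E'] -> C0=M] -> [M,I]
Op 3: C0 read [C0 read: already in M, no change] -> [M,I]
Op 4: C0 write [C0 write: already M (modified), no change] -> [M,I]
Op 5: C0 write [C0 write: already M (modified), no change] -> [M,I]
Op 6: C1 write [C1 write: invalidate ['C0=M'] -> C1=M] -> [I,M]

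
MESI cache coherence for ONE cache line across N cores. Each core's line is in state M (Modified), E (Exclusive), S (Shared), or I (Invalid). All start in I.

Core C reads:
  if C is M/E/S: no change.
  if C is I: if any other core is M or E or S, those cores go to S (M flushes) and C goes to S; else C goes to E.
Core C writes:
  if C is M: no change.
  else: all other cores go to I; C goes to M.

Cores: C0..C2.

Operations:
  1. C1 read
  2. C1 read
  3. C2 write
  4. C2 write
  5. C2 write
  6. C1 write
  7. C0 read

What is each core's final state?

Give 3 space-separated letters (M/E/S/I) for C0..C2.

Op 1: C1 read [C1 read from I: no other sharers -> C1=E (exclusive)] -> [I,E,I]
Op 2: C1 read [C1 read: already in E, no change] -> [I,E,I]
Op 3: C2 write [C2 write: invalidate ['C1=E'] -> C2=M] -> [I,I,M]
Op 4: C2 write [C2 write: already M (modified), no change] -> [I,I,M]
Op 5: C2 write [C2 write: already M (modified), no change] -> [I,I,M]
Op 6: C1 write [C1 write: invalidate ['C2=M'] -> C1=M] -> [I,M,I]
Op 7: C0 read [C0 read from I: others=['C1=M'] -> C0=S, others downsized to S] -> [S,S,I]

Answer: S S I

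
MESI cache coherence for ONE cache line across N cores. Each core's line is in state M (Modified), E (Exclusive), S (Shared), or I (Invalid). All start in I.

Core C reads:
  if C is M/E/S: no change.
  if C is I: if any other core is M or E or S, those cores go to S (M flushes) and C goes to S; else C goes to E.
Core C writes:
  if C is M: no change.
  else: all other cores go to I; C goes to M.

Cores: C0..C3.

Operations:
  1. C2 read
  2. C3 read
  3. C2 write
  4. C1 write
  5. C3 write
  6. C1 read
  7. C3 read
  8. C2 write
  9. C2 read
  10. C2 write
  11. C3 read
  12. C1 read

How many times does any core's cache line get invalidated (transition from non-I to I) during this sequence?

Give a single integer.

Op 1: C2 read [C2 read from I: no other sharers -> C2=E (exclusive)] -> [I,I,E,I] (invalidations this op: 0; running total: 0)
Op 2: C3 read [C3 read from I: others=['C2=E'] -> C3=S, others downsized to S] -> [I,I,S,S] (invalidations this op: 0; running total: 0)
Op 3: C2 write [C2 write: invalidate ['C3=S'] -> C2=M] -> [I,I,M,I] (invalidations this op: 1; running total: 1)
Op 4: C1 write [C1 write: invalidate ['C2=M'] -> C1=M] -> [I,M,I,I] (invalidations this op: 1; running total: 2)
Op 5: C3 write [C3 write: invalidate ['C1=M'] -> C3=M] -> [I,I,I,M] (invalidations this op: 1; running total: 3)
Op 6: C1 read [C1 read from I: others=['C3=M'] -> C1=S, others downsized to S] -> [I,S,I,S] (invalidations this op: 0; running total: 3)
Op 7: C3 read [C3 read: already in S, no change] -> [I,S,I,S] (invalidations this op: 0; running total: 3)
Op 8: C2 write [C2 write: invalidate ['C1=S', 'C3=S'] -> C2=M] -> [I,I,M,I] (invalidations this op: 2; running total: 5)
Op 9: C2 read [C2 read: already in M, no change] -> [I,I,M,I] (invalidations this op: 0; running total: 5)
Op 10: C2 write [C2 write: already M (modified), no change] -> [I,I,M,I] (invalidations this op: 0; running total: 5)
Op 11: C3 read [C3 read from I: others=['C2=M'] -> C3=S, others downsized to S] -> [I,I,S,S] (invalidations this op: 0; running total: 5)
Op 12: C1 read [C1 read from I: others=['C2=S', 'C3=S'] -> C1=S, others downsized to S] -> [I,S,S,S] (invalidations this op: 0; running total: 5)

Answer: 5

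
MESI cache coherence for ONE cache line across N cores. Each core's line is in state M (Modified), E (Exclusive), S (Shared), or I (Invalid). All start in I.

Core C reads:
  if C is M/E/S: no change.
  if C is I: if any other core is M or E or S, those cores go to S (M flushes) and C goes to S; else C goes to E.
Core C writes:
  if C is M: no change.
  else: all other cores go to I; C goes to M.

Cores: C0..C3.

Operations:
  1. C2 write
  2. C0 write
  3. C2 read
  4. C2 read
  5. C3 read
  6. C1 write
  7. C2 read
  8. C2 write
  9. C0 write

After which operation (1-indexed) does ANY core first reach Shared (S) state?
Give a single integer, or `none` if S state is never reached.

Answer: 3

Derivation:
Op 1: C2 write [C2 write: invalidate none -> C2=M] -> [I,I,M,I]
Op 2: C0 write [C0 write: invalidate ['C2=M'] -> C0=M] -> [M,I,I,I]
Op 3: C2 read [C2 read from I: others=['C0=M'] -> C2=S, others downsized to S] -> [S,I,S,I]
  -> First S state at op 3; remaining ops need not be traced.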